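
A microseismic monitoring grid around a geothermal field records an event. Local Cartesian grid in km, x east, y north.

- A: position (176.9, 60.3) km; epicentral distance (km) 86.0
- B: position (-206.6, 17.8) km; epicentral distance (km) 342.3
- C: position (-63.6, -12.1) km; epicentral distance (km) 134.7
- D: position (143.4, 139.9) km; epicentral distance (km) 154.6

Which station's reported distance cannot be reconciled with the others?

Solve using three stations at a time. Using A, B, D (subtract circle equations pairwise → linear system) gives (x, y) ≈ (134.2, -14.5).
Distances from that point to each station vs reported:
  A: calculated 86.1 vs reported 86.0 → residual 0.1 km
  B: calculated 342.3 vs reported 342.3 → residual 0.0 km
  C: calculated 197.8 vs reported 134.7 → residual 63.1 km
  D: calculated 154.7 vs reported 154.6 → residual 0.1 km
A, B, D are mutually consistent (residuals ≈ 0); C is off by 63.1 km.

C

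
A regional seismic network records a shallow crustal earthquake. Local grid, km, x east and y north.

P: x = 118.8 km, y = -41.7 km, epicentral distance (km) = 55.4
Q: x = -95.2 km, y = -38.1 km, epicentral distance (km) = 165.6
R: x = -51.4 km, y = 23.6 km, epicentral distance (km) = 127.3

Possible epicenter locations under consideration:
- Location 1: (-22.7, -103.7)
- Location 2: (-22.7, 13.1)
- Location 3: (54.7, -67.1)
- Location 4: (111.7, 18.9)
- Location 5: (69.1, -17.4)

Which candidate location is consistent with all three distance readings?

Location 5

For each candidate, compare |candidate − station| to the reported distance:
Location 1: residuals P 99.1, Q 67.8, R 3.2 → max 99.1 km
Location 2: residuals P 96.3, Q 76.8, R 96.7 → max 96.7 km
Location 3: residuals P 13.5, Q 12.9, R 12.3 → max 13.5 km
Location 4: residuals P 5.6, Q 49.0, R 35.9 → max 49.0 km
Location 5: residuals P 0.1, Q 0.0, R 0.0 → max 0.1 km
Only Location 5 has all residuals ≈ 0.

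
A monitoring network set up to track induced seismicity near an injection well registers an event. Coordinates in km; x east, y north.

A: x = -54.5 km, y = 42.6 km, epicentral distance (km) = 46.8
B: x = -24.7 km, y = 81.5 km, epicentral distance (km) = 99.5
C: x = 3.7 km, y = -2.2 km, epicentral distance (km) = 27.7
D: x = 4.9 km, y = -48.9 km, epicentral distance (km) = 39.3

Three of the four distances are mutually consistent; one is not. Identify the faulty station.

A

Solve using three stations at a time. Using B, C, D (subtract circle equations pairwise → linear system) gives (x, y) ≈ (-19.1, -17.8).
Distances from that point to each station vs reported:
  A: calculated 70.0 vs reported 46.8 → residual 23.2 km
  B: calculated 99.5 vs reported 99.5 → residual 0.0 km
  C: calculated 27.7 vs reported 27.7 → residual 0.0 km
  D: calculated 39.3 vs reported 39.3 → residual 0.0 km
B, C, D are mutually consistent (residuals ≈ 0); A is off by 23.2 km.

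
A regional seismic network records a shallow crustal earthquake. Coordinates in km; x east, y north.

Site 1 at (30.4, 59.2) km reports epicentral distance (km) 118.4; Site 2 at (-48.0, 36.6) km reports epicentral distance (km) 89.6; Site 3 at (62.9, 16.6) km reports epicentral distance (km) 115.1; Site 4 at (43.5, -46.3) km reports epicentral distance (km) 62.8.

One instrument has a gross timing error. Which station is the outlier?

Site 3

Solve using three stations at a time. Using Site 1, Site 2, Site 4 (subtract circle equations pairwise → linear system) gives (x, y) ≈ (-19.3, -48.3).
Distances from that point to each station vs reported:
  Site 1: calculated 118.4 vs reported 118.4 → residual 0.0 km
  Site 2: calculated 89.6 vs reported 89.6 → residual 0.0 km
  Site 3: calculated 104.7 vs reported 115.1 → residual 10.4 km
  Site 4: calculated 62.8 vs reported 62.8 → residual 0.0 km
Site 1, Site 2, Site 4 are mutually consistent (residuals ≈ 0); Site 3 is off by 10.4 km.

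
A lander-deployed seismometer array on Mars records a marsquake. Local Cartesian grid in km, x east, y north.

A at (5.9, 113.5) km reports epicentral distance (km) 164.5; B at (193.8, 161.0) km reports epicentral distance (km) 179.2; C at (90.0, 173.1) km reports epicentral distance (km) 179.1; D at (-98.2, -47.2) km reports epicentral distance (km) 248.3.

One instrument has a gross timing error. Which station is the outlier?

D

Solve using three stations at a time. Using A, B, C (subtract circle equations pairwise → linear system) gives (x, y) ≈ (121.9, -3.1).
Distances from that point to each station vs reported:
  A: calculated 164.5 vs reported 164.5 → residual 0.0 km
  B: calculated 179.2 vs reported 179.2 → residual 0.0 km
  C: calculated 179.1 vs reported 179.1 → residual 0.0 km
  D: calculated 224.5 vs reported 248.3 → residual 23.8 km
A, B, C are mutually consistent (residuals ≈ 0); D is off by 23.8 km.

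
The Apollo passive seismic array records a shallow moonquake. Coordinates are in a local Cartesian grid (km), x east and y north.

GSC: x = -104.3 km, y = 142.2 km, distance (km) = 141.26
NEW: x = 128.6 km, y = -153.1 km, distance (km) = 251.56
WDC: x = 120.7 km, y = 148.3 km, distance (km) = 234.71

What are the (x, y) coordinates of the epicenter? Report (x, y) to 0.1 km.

-66.1 km east, 6.2 km north

Circle about each station: (x + 104.3)² + (y − 142.2)² = 141.26²; (x − 128.6)² + (y + 153.1)² = 251.56²; (x − 120.7)² + (y − 148.3)² = 234.71².
Subtracting the GSC equation from the NEW and WDC equations removes the quadratic terms:
465.8 x − 590.6 y = -34449.81
450.0 x + 12.2 y = -29672.35
Solving the 2×2 system: x ≈ -66.1, y ≈ 6.2 km.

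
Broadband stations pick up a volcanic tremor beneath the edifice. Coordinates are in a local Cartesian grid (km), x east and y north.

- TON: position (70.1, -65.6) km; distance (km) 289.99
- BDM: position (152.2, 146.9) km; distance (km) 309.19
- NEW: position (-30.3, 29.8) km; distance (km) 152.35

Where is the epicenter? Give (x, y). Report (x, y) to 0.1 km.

Circle about each station: (x − 70.1)² + (y + 65.6)² = 289.99²; (x − 152.2)² + (y − 146.9)² = 309.19²; (x + 30.3)² + (y − 29.8)² = 152.35².
Subtracting the TON equation from the BDM and NEW equations removes the quadratic terms:
164.2 x + 425.0 y = 24022.82
-200.8 x + 190.8 y = 53472.44
Solving the 2×2 system: x ≈ -155.5, y ≈ 116.6 km.

x ≈ -155.5 km, y ≈ 116.6 km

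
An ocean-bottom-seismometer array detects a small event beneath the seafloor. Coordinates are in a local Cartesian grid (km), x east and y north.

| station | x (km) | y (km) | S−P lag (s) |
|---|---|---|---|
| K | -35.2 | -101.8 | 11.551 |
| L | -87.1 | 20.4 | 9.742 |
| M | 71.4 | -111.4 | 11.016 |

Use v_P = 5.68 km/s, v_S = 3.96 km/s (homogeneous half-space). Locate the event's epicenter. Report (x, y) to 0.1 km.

Distance from S−P lag: d = Δt · v_P v_S / (v_P − v_S) = Δt · (5.68·3.96)/(5.68−3.96) ≈ 13.0772·Δt.
So d_K = 151.05, d_L = 127.40, d_M = 144.06 km.
Circle about each station: (x + 35.2)² + (y + 101.8)² = 151.05²; (x + 87.1)² + (y − 20.4)² = 127.40²; (x − 71.4)² + (y + 111.4)² = 144.06².
Subtracting pairs of circle equations eliminates x²+y² and gives linear equations (the radical axes):
-103.8 x + 244.4 y = 2985.63
213.2 x − 19.2 y = 7968.46
Solving the 2×2 system: x ≈ 40.0, y ≈ 29.2 km.
Check against K (with the unrounded x, y): √((x + 35.2)²+(y + 101.8)²) = 151.06 ≈ 151.05 km. ✓

(40.0, 29.2)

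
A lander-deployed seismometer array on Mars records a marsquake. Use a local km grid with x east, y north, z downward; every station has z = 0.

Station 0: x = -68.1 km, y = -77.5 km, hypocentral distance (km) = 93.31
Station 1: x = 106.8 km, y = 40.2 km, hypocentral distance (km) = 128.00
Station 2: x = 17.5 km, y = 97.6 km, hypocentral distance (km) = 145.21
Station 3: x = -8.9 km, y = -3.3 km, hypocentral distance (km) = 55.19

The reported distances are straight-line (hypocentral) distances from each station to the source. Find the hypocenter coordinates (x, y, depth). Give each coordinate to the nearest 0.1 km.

Each station gives a sphere (x−x_i)² + (y−y_i)² + z² = d_i² (stations at z=0).
Subtracting the Station 0 sphere from Station 1 and Station 2: z² cancels, leaving linear equations in x and y:
349.8 x + 235.4 y = -5298.82
171.2 x + 350.2 y = -13191.04
Solving: x ≈ 15.201, y ≈ -45.098 km (keep extra digits for the depth step; rounded: 15.2, -45.1).
Then from the Station 0 sphere: z² = 93.31² − (x + 68.1)² − (y + 77.5)² with x = 15.201, y = -45.098, so z ≈ 26.792 ≈ 26.8 km.
Check against Station 3 (with the unrounded solution): distance 55.19 ≈ 55.19 km. ✓

(15.2, -45.1, 26.8)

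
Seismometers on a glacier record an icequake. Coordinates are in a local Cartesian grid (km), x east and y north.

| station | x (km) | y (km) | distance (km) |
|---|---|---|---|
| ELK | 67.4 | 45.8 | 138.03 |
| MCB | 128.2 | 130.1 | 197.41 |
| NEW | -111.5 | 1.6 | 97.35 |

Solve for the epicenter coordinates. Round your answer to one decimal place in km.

-64.4 km east, 86.8 km north

Circle about each station: (x − 67.4)² + (y − 45.8)² = 138.03²; (x − 128.2)² + (y − 130.1)² = 197.41²; (x + 111.5)² + (y − 1.6)² = 97.35².
Subtracting pairs of circle equations eliminates x²+y² and gives linear equations (the radical axes):
121.6 x + 168.6 y = 6802.42
-357.8 x − 88.4 y = 15369.67
Solving the 2×2 system: x ≈ -64.4, y ≈ 86.8 km.
Check against ELK (with the unrounded x, y): √((x − 67.4)²+(y − 45.8)²) = 138.03 ≈ 138.03 km. ✓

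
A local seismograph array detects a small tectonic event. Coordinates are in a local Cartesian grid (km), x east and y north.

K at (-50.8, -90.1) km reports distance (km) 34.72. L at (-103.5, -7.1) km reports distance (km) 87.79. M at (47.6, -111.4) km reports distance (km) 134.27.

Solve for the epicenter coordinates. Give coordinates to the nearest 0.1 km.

x ≈ -85.4 km, y ≈ -93.0 km

Circle about each station: (x + 50.8)² + (y + 90.1)² = 34.72²; (x + 103.5)² + (y + 7.1)² = 87.79²; (x − 47.6)² + (y + 111.4)² = 134.27².
Subtracting the K equation from the L and M equations removes the quadratic terms:
-105.4 x + 166.0 y = -6437.60
196.8 x − 42.6 y = -12845.88
Solving the 2×2 system: x ≈ -85.4, y ≈ -93.0 km.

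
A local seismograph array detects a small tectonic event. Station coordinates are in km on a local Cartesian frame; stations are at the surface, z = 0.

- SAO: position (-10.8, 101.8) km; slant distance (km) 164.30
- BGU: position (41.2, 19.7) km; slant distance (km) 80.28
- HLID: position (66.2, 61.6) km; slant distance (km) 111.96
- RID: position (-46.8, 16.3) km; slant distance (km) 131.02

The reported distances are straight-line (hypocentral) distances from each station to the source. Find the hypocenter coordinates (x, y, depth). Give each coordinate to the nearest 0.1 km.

x ≈ 60.2 km, y ≈ -35.9 km, depth ≈ 54.7 km

Each station gives a sphere (x−x_i)² + (y−y_i)² + z² = d_i² (stations at z=0).
Subtracting the SAO sphere from BGU and HLID: z² cancels, leaving linear equations in x and y:
104.0 x − 164.2 y = 12155.26
154.0 x − 80.4 y = 12156.57
Solving: x ≈ 60.196, y ≈ -35.901 km (keep extra digits for the depth step; rounded: 60.2, -35.9).
Then from the SAO sphere: z² = 164.30² − (x + 10.8)² − (y − 101.8)² with x = 60.196, y = -35.901, so z ≈ 54.704 ≈ 54.7 km.
Check against RID (with the unrounded solution): distance 131.02 ≈ 131.02 km. ✓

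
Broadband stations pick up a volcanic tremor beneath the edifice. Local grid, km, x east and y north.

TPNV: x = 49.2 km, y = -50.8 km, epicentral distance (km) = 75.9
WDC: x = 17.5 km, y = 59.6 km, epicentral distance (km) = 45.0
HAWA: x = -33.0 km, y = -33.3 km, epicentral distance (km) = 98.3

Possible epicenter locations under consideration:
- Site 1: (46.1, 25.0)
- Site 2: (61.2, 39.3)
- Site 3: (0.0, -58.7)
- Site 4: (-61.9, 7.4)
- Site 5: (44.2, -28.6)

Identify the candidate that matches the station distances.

For each candidate, compare |candidate − station| to the reported distance:
Site 1: residuals TPNV 0.0, WDC 0.1, HAWA 0.0 → max 0.1 km
Site 2: residuals TPNV 15.0, WDC 3.2, HAWA 20.6 → max 20.6 km
Site 3: residuals TPNV 26.1, WDC 74.6, HAWA 56.7 → max 74.6 km
Site 4: residuals TPNV 49.5, WDC 50.0, HAWA 48.4 → max 50.0 km
Site 5: residuals TPNV 53.1, WDC 47.2, HAWA 21.0 → max 53.1 km
Only Site 1 has all residuals ≈ 0.

Site 1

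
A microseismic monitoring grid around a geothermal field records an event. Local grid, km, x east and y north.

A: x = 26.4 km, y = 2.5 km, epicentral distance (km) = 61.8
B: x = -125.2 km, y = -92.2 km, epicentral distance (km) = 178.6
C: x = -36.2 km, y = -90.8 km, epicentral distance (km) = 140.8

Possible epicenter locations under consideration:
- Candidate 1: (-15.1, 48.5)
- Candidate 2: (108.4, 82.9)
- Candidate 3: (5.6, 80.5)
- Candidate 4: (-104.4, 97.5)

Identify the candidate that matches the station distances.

For each candidate, compare |candidate − station| to the reported distance:
Candidate 1: residuals A 0.2, B 0.1, C 0.1 → max 0.2 km
Candidate 2: residuals A 53.0, B 113.3, C 85.2 → max 113.3 km
Candidate 3: residuals A 18.9, B 38.0, C 35.5 → max 38.0 km
Candidate 4: residuals A 99.9, B 12.2, C 59.5 → max 99.9 km
Only Candidate 1 has all residuals ≈ 0.

Candidate 1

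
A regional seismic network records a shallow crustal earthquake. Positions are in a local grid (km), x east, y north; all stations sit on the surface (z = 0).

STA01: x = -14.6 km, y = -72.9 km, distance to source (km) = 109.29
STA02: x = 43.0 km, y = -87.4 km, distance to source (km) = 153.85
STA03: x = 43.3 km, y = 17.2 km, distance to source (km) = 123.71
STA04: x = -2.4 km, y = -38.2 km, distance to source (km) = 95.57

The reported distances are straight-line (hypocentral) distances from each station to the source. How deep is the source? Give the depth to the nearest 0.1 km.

z ≈ 56.5 km

Each station gives a sphere (x−x_i)² + (y−y_i)² + z² = d_i² (stations at z=0).
Subtracting the STA01 sphere from STA02 and STA03: z² cancels, leaving linear equations in x and y:
115.2 x − 29.0 y = -7765.33
115.8 x + 180.2 y = -6716.70
Solving: x ≈ -66.098, y ≈ 5.202 km (keep extra digits for the depth step; rounded: -66.1, 5.2).
Then from the STA01 sphere: z² = 109.29² − (x + 14.6)² − (y + 72.9)² with x = -66.098, y = 5.202, so z ≈ 56.501 ≈ 56.5 km.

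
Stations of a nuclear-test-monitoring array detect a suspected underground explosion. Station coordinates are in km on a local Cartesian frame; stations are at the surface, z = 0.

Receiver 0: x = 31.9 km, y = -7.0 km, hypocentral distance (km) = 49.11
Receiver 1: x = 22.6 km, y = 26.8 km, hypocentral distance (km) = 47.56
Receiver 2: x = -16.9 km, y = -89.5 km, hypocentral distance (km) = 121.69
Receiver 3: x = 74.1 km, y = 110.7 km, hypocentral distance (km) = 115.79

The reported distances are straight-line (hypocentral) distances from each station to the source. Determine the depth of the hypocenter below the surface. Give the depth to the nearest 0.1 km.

Each station gives a sphere (x−x_i)² + (y−y_i)² + z² = d_i² (stations at z=0).
Subtracting the Receiver 0 sphere from Receiver 1 and Receiver 2: z² cancels, leaving linear equations in x and y:
-18.6 x + 67.6 y = 312.23
-97.6 x − 165.0 y = -5167.41
Solving: x ≈ 30.807, y ≈ 13.095 km (keep extra digits for the depth step; rounded: 30.8, 13.1).
Then from the Receiver 0 sphere: z² = 49.11² − (x − 31.9)² − (y + 7.0)² with x = 30.807, y = 13.095, so z ≈ 44.797 ≈ 44.8 km.
Check against Receiver 3 (with the unrounded solution): distance 115.79 ≈ 115.79 km. ✓

44.8 km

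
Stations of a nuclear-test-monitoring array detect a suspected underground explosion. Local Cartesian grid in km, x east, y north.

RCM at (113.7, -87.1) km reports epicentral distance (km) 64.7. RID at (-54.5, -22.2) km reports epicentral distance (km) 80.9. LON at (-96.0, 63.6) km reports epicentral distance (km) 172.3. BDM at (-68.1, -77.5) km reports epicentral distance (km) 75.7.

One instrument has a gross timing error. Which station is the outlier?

RCM

Solve using three stations at a time. Using RID, LON, BDM (subtract circle equations pairwise → linear system) gives (x, y) ≈ (7.5, -74.1).
Distances from that point to each station vs reported:
  RCM: calculated 107.0 vs reported 64.7 → residual 42.3 km
  RID: calculated 80.9 vs reported 80.9 → residual 0.0 km
  LON: calculated 172.3 vs reported 172.3 → residual 0.0 km
  BDM: calculated 75.7 vs reported 75.7 → residual 0.0 km
RID, LON, BDM are mutually consistent (residuals ≈ 0); RCM is off by 42.3 km.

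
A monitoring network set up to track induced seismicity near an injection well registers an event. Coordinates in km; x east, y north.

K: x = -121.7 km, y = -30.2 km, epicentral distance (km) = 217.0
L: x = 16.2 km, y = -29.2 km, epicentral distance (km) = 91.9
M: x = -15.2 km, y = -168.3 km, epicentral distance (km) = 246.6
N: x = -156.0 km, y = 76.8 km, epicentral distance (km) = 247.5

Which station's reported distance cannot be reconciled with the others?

M

Solve using three stations at a time. Using K, L, N (subtract circle equations pairwise → linear system) gives (x, y) ≈ (86.9, 29.5).
Distances from that point to each station vs reported:
  K: calculated 217.0 vs reported 217.0 → residual 0.0 km
  L: calculated 91.9 vs reported 91.9 → residual 0.0 km
  M: calculated 222.6 vs reported 246.6 → residual 24.0 km
  N: calculated 247.5 vs reported 247.5 → residual 0.0 km
K, L, N are mutually consistent (residuals ≈ 0); M is off by 24.0 km.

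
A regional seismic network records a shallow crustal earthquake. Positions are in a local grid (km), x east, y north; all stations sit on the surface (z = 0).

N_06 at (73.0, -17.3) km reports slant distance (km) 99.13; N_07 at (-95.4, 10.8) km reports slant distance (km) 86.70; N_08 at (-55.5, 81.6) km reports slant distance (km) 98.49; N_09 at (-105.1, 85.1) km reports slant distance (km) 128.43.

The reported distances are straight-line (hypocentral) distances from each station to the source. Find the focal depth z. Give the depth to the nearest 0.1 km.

Each station gives a sphere (x−x_i)² + (y−y_i)² + z² = d_i² (stations at z=0).
Subtracting the N_06 sphere from N_07 and N_08: z² cancels, leaving linear equations in x and y:
-336.8 x + 56.2 y = 5899.38
-257.0 x + 197.8 y = 4237.00
Solving: x ≈ -17.801, y ≈ -1.708 km (keep extra digits for the depth step; rounded: -17.8, -1.7).
Then from the N_06 sphere: z² = 99.13² − (x − 73.0)² − (y + 17.3)² with x = -17.801, y = -1.708, so z ≈ 36.590 ≈ 36.6 km.

z ≈ 36.6 km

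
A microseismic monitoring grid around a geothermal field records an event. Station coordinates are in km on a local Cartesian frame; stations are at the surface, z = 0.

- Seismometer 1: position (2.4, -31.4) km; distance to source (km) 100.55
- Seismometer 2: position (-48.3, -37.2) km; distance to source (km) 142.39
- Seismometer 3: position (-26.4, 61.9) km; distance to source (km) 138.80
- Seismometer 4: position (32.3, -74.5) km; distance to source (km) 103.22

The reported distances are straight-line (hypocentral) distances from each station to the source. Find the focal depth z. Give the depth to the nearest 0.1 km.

Each station gives a sphere (x−x_i)² + (y−y_i)² + z² = d_i² (stations at z=0).
Subtracting the Seismometer 1 sphere from Seismometer 2 and Seismometer 3: z² cancels, leaving linear equations in x and y:
-101.4 x − 11.6 y = -7439.60
-57.6 x + 186.6 y = -5618.29
Solving: x ≈ 74.193, y ≈ -7.207 km (keep extra digits for the depth step; rounded: 74.2, -7.2).
Then from the Seismometer 1 sphere: z² = 100.55² − (x − 2.4)² − (y + 31.4)² with x = 74.193, y = -7.207, so z ≈ 66.112 ≈ 66.1 km.

66.1 km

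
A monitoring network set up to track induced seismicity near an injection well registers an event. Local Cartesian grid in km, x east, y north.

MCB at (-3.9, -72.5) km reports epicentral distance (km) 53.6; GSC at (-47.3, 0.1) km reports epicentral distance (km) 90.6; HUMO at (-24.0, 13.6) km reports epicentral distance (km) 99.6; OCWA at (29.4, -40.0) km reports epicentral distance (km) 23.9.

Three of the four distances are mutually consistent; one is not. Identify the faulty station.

GSC

Solve using three stations at a time. Using MCB, HUMO, OCWA (subtract circle equations pairwise → linear system) gives (x, y) ≈ (47.2, -56.1).
Distances from that point to each station vs reported:
  MCB: calculated 53.6 vs reported 53.6 → residual 0.0 km
  GSC: calculated 109.9 vs reported 90.6 → residual 19.3 km
  HUMO: calculated 99.6 vs reported 99.6 → residual 0.0 km
  OCWA: calculated 24.0 vs reported 23.9 → residual 0.1 km
MCB, HUMO, OCWA are mutually consistent (residuals ≈ 0); GSC is off by 19.3 km.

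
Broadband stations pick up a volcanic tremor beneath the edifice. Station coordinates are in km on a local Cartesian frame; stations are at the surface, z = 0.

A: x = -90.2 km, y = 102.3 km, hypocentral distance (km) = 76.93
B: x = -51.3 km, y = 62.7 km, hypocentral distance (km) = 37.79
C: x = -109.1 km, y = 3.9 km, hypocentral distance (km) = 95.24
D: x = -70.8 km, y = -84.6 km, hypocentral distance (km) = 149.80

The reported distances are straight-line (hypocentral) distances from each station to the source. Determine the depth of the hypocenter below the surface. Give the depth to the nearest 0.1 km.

35.2 km

Each station gives a sphere (x−x_i)² + (y−y_i)² + z² = d_i² (stations at z=0).
Subtracting the A sphere from B and C: z² cancels, leaving linear equations in x and y:
77.8 x − 79.2 y = -7548.21
-37.8 x − 196.8 y = -9835.74
Solving: x ≈ -38.596, y ≈ 57.392 km (keep extra digits for the depth step; rounded: -38.6, 57.4).
Then from the A sphere: z² = 76.93² − (x + 90.2)² − (y − 102.3)² with x = -38.596, y = 57.392, so z ≈ 35.193 ≈ 35.2 km.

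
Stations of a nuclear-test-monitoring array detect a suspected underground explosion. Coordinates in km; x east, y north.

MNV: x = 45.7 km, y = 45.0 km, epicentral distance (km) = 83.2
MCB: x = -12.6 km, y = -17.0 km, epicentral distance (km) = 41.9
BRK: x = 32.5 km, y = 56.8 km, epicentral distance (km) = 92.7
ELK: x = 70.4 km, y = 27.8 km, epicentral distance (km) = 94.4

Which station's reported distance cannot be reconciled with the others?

Solve using three stations at a time. Using MNV, MCB, BRK (subtract circle equations pairwise → linear system) gives (x, y) ≈ (25.0, -35.6).
Distances from that point to each station vs reported:
  MNV: calculated 83.2 vs reported 83.2 → residual 0.0 km
  MCB: calculated 42.0 vs reported 41.9 → residual 0.1 km
  BRK: calculated 92.7 vs reported 92.7 → residual 0.0 km
  ELK: calculated 78.0 vs reported 94.4 → residual 16.4 km
MNV, MCB, BRK are mutually consistent (residuals ≈ 0); ELK is off by 16.4 km.

ELK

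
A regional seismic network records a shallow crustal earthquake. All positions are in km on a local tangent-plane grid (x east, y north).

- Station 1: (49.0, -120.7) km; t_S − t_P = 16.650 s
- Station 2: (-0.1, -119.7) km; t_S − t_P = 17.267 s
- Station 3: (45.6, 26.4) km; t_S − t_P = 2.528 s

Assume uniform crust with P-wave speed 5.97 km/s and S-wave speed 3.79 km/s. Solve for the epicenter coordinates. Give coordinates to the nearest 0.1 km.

x ≈ 50.9 km, y ≈ 52.1 km

Distance from S−P lag: d = Δt · v_P v_S / (v_P − v_S) = Δt · (5.97·3.79)/(5.97−3.79) ≈ 10.3790·Δt.
So d_Station 1 = 172.81, d_Station 2 = 179.21, d_Station 3 = 26.24 km.
Circle about each station: (x − 49.0)² + (y + 120.7)² = 172.81²; (x + 0.1)² + (y + 119.7)² = 179.21²; (x − 45.6)² + (y − 26.4)² = 26.24².
Subtracting the Station 1 equation from the Station 2 and Station 3 equations removes the quadratic terms:
-98.2 x + 2.0 y = -4894.32
-6.8 x + 294.2 y = 14981.59
Solving the 2×2 system: x ≈ 50.9, y ≈ 52.1 km.
Check against Station 1 (with the unrounded x, y): √((x − 49.0)²+(y + 120.7)²) = 172.81 ≈ 172.81 km. ✓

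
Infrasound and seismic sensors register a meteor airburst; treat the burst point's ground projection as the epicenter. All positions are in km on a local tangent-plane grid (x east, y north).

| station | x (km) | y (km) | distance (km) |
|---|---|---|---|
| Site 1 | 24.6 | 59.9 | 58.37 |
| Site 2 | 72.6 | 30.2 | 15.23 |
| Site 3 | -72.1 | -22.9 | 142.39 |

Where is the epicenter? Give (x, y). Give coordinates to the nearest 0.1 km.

64.5 km east, 17.3 km north

Circle about each station: (x − 24.6)² + (y − 59.9)² = 58.37²; (x − 72.6)² + (y − 30.2)² = 15.23²; (x + 72.1)² + (y + 22.9)² = 142.39².
Subtracting pairs of circle equations eliminates x²+y² and gives linear equations (the radical axes):
96.0 x − 59.4 y = 5164.73
-193.4 x − 165.6 y = -15338.21
Solving the 2×2 system: x ≈ 64.5, y ≈ 17.3 km.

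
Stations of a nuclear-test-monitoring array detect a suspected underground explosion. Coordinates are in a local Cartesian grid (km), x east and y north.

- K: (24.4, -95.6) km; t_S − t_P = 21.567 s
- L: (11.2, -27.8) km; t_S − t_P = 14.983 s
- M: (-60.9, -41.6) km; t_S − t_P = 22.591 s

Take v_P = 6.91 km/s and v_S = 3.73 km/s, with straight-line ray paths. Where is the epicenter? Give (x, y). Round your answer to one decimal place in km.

x ≈ 85.7 km, y ≈ 68.1 km

Distance from S−P lag: d = Δt · v_P v_S / (v_P − v_S) = Δt · (6.91·3.73)/(6.91−3.73) ≈ 8.1051·Δt.
So d_K = 174.80, d_L = 121.44, d_M = 183.10 km.
Circle about each station: (x − 24.4)² + (y + 95.6)² = 174.80²; (x − 11.2)² + (y + 27.8)² = 121.44²; (x + 60.9)² + (y + 41.6)² = 183.10².
Subtracting the K equation from the L and M equations removes the quadratic terms:
-26.4 x + 135.6 y = 6970.93
-170.6 x + 108.0 y = -7265.92
Solving the 2×2 system: x ≈ 85.7, y ≈ 68.1 km.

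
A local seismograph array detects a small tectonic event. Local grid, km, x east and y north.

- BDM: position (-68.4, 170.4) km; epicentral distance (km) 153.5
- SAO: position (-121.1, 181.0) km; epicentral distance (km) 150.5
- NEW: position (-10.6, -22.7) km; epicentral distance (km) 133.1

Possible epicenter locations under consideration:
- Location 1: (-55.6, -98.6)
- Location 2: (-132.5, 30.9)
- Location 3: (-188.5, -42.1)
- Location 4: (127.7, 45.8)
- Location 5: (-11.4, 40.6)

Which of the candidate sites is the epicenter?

Location 2

For each candidate, compare |candidate − station| to the reported distance:
Location 1: residuals BDM 115.8, SAO 136.7, NEW 44.9 → max 136.7 km
Location 2: residuals BDM 0.0, SAO 0.0, NEW 0.1 → max 0.1 km
Location 3: residuals BDM 90.6, SAO 82.6, NEW 45.9 → max 90.6 km
Location 4: residuals BDM 78.8, SAO 132.7, NEW 21.2 → max 132.7 km
Location 5: residuals BDM 11.7, SAO 27.7, NEW 69.8 → max 69.8 km
Only Location 2 has all residuals ≈ 0.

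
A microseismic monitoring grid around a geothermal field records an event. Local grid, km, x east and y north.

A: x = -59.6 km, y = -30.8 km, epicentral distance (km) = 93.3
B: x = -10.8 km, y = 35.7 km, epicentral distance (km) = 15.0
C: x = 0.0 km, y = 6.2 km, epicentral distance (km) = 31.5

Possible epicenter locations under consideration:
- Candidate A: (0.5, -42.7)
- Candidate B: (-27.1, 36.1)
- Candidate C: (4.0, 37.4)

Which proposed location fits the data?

For each candidate, compare |candidate − station| to the reported distance:
Candidate A: residuals A 32.0, B 64.2, C 17.4 → max 64.2 km
Candidate B: residuals A 18.9, B 1.3, C 8.9 → max 18.9 km
Candidate C: residuals A 0.0, B 0.1, C 0.0 → max 0.1 km
Only Candidate C has all residuals ≈ 0.

Candidate C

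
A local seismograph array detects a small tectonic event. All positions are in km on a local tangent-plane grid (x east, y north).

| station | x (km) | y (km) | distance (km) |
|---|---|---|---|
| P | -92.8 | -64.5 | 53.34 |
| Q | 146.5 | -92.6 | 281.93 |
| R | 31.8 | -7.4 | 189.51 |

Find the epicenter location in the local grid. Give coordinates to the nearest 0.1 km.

Circle about each station: (x + 92.8)² + (y + 64.5)² = 53.34²; (x − 146.5)² + (y + 92.6)² = 281.93²; (x − 31.8)² + (y + 7.4)² = 189.51².
Subtracting pairs of circle equations eliminates x²+y² and gives linear equations (the radical axes):
478.6 x − 56.2 y = -59374.45
249.2 x + 114.2 y = -44774.97
Solving the 2×2 system: x ≈ -135.4, y ≈ -96.6 km.
Check against P (with the unrounded x, y): √((x + 92.8)²+(y + 64.5)²) = 53.35 ≈ 53.34 km. ✓

x ≈ -135.4 km, y ≈ -96.6 km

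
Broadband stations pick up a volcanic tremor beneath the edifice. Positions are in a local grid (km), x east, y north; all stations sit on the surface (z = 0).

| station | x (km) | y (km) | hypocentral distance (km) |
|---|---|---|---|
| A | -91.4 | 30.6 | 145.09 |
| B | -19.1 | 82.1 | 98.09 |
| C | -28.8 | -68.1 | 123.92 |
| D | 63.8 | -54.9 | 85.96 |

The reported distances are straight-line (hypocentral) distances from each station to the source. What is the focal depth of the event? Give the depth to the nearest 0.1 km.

Each station gives a sphere (x−x_i)² + (y−y_i)² + z² = d_i² (stations at z=0).
Subtracting the A sphere from B and C: z² cancels, leaving linear equations in x and y:
144.6 x + 103.0 y = 9244.36
125.2 x − 197.4 y = 1871.67
Solving: x ≈ 48.688, y ≈ 21.399 km (keep extra digits for the depth step; rounded: 48.7, 21.4).
Then from the A sphere: z² = 145.09² − (x + 91.4)² − (y − 30.6)² with x = 48.688, y = 21.399, so z ≈ 36.631 ≈ 36.6 km.

36.6 km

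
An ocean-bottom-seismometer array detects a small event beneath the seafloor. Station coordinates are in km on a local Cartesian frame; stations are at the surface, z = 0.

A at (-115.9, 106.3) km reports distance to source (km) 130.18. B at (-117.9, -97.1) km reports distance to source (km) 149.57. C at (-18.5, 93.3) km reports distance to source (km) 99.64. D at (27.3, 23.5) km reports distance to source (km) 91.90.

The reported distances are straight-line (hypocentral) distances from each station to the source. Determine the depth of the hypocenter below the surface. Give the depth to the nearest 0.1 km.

Each station gives a sphere (x−x_i)² + (y−y_i)² + z² = d_i² (stations at z=0).
Subtracting the A sphere from B and C: z² cancels, leaving linear equations in x and y:
-4.0 x − 406.8 y = -6828.03
194.8 x − 26.0 y = -8666.66
Solving: x ≈ -42.194, y ≈ 17.200 km (keep extra digits for the depth step; rounded: -42.2, 17.2).
Then from the A sphere: z² = 130.18² − (x + 115.9)² − (y − 106.3)² with x = -42.194, y = 17.200, so z ≈ 59.795 ≈ 59.8 km.

depth ≈ 59.8 km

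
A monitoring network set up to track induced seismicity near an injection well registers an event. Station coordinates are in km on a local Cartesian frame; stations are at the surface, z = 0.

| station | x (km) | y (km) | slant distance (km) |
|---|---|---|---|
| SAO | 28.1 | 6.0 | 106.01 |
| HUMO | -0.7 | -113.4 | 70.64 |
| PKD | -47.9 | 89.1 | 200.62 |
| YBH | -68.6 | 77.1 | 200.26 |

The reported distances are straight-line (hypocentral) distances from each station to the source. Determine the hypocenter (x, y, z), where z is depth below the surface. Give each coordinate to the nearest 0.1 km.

Each station gives a sphere (x−x_i)² + (y−y_i)² + z² = d_i² (stations at z=0).
Subtracting the SAO sphere from HUMO and PKD: z² cancels, leaving linear equations in x and y:
-57.6 x − 238.8 y = 18282.55
-152.0 x + 166.2 y = -19602.65
Solving: x ≈ 35.808, y ≈ -85.197 km (keep extra digits for the depth step; rounded: 35.8, -85.2).
Then from the SAO sphere: z² = 106.01² − (x − 28.1)² − (y − 6.0)² with x = 35.808, y = -85.197, so z ≈ 53.496 ≈ 53.5 km.

(35.8, -85.2, 53.5)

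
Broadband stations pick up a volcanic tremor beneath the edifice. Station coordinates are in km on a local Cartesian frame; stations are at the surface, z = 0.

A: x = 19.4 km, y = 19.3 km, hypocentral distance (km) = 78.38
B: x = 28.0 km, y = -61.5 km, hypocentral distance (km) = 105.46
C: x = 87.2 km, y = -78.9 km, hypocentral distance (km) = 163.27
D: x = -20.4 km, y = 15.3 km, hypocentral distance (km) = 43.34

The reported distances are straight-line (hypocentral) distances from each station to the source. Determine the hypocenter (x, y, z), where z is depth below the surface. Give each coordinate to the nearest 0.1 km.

x ≈ -52.5 km, y ≈ 1.6 km, depth ≈ 25.7 km

Each station gives a sphere (x−x_i)² + (y−y_i)² + z² = d_i² (stations at z=0).
Subtracting the A sphere from B and C: z² cancels, leaving linear equations in x and y:
17.2 x − 161.6 y = -1160.99
135.6 x − 196.4 y = -7433.47
Solving: x ≈ -52.508, y ≈ 1.596 km (keep extra digits for the depth step; rounded: -52.5, 1.6).
Then from the A sphere: z² = 78.38² − (x − 19.4)² − (y − 19.3)² with x = -52.508, y = 1.596, so z ≈ 25.676 ≈ 25.7 km.
Check against D (with the unrounded solution): distance 43.34 ≈ 43.34 km. ✓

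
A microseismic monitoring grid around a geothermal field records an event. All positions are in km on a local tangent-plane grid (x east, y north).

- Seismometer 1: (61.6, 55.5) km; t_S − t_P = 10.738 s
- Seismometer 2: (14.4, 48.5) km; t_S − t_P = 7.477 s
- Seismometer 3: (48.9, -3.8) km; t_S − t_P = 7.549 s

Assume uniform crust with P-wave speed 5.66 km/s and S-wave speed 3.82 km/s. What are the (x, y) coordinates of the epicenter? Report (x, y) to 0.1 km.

Distance from S−P lag: d = Δt · v_P v_S / (v_P − v_S) = Δt · (5.66·3.82)/(5.66−3.82) ≈ 11.7507·Δt.
So d_Seismometer 1 = 126.18, d_Seismometer 2 = 87.86, d_Seismometer 3 = 88.71 km.
Circle about each station: (x − 61.6)² + (y − 55.5)² = 126.18²; (x − 14.4)² + (y − 48.5)² = 87.86²; (x − 48.9)² + (y + 3.8)² = 88.71².
Subtracting the Seismometer 1 equation from the Seismometer 2 and Seismometer 3 equations removes the quadratic terms:
-94.4 x − 14.0 y = 3886.81
-25.4 x − 118.6 y = 3582.77
Solving the 2×2 system: x ≈ -37.9, y ≈ -22.1 km.

x ≈ -37.9 km, y ≈ -22.1 km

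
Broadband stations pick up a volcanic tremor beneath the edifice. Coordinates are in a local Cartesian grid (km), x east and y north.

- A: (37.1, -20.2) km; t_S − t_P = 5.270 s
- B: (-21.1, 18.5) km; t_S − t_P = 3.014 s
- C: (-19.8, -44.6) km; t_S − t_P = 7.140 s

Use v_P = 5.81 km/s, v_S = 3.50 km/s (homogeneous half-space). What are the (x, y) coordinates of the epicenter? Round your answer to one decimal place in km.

Distance from S−P lag: d = Δt · v_P v_S / (v_P − v_S) = Δt · (5.81·3.50)/(5.81−3.50) ≈ 8.8030·Δt.
So d_A = 46.39, d_B = 26.53, d_C = 62.85 km.
Circle about each station: (x − 37.1)² + (y + 20.2)² = 46.39²; (x + 21.1)² + (y − 18.5)² = 26.53²; (x + 19.8)² + (y + 44.6)² = 62.85².
Subtracting the A equation from the B and C equations removes the quadratic terms:
-116.4 x + 77.4 y = 451.20
-113.8 x − 48.8 y = -1201.34
Solving the 2×2 system: x ≈ 4.9, y ≈ 13.2 km.
Check against A (with the unrounded x, y): √((x − 37.1)²+(y + 20.2)²) = 46.39 ≈ 46.39 km. ✓

(4.9, 13.2)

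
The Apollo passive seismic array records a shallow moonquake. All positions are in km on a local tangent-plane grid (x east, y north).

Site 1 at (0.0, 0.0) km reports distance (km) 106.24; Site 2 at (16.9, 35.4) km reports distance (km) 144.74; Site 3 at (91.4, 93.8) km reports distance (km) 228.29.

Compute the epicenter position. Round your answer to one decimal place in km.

Circle about each station: x² + y² = 106.24²; (x − 16.9)² + (y − 35.4)² = 144.74²; (x − 91.4)² + (y − 93.8)² = 228.29².
Subtracting the Site 1 equation from the Site 2 and Site 3 equations removes the quadratic terms:
33.8 x + 70.8 y = -8123.96
182.8 x + 187.6 y = -23676.99
Solving the 2×2 system: x ≈ -23.1, y ≈ -103.7 km.

(-23.1, -103.7)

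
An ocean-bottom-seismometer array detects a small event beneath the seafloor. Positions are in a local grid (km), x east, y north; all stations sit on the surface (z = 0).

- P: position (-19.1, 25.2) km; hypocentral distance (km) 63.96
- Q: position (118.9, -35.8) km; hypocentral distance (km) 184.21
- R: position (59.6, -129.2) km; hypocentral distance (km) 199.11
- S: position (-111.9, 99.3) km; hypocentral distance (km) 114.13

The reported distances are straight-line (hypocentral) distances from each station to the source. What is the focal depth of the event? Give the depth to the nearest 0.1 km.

Each station gives a sphere (x−x_i)² + (y−y_i)² + z² = d_i² (stations at z=0).
Subtracting the P sphere from Q and R: z² cancels, leaving linear equations in x and y:
276.0 x − 122.0 y = -15423.44
157.4 x − 308.8 y = -16308.96
Solving: x ≈ -42.000, y ≈ 31.406 km (keep extra digits for the depth step; rounded: -42.0, 31.4).
Then from the P sphere: z² = 63.96² − (x + 19.1)² − (y − 25.2)² with x = -42.000, y = 31.406, so z ≈ 59.397 ≈ 59.4 km.

59.4 km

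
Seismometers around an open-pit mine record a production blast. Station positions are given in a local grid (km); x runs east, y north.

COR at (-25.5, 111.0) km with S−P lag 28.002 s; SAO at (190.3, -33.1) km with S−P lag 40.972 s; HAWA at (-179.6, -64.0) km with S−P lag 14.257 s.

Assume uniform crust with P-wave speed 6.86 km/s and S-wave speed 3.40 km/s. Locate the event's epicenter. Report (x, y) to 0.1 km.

(-83.6, -68.6)

Distance from S−P lag: d = Δt · v_P v_S / (v_P − v_S) = Δt · (6.86·3.40)/(6.86−3.40) ≈ 6.7410·Δt.
So d_COR = 188.76, d_SAO = 276.19, d_HAWA = 96.11 km.
Circle about each station: (x + 25.5)² + (y − 111.0)² = 188.76²; (x − 190.3)² + (y + 33.1)² = 276.19²; (x + 179.6)² + (y + 64.0)² = 96.11².
Subtracting pairs of circle equations eliminates x²+y² and gives linear equations (the radical axes):
431.6 x − 288.2 y = -16312.13
-308.2 x − 350.0 y = 49774.12
Solving the 2×2 system: x ≈ -83.6, y ≈ -68.6 km.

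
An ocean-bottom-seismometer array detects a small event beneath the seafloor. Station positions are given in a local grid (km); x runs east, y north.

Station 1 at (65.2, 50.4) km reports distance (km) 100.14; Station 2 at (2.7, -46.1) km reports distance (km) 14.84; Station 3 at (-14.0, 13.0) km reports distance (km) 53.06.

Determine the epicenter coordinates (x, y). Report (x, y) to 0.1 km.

Circle about each station: (x − 65.2)² + (y − 50.4)² = 100.14²; (x − 2.7)² + (y + 46.1)² = 14.84²; (x + 14.0)² + (y − 13.0)² = 53.06².
Subtracting pairs of circle equations eliminates x²+y² and gives linear equations (the radical axes):
-125.0 x − 193.0 y = 5149.09
-158.4 x − 74.8 y = 786.46
Solving the 2×2 system: x ≈ 11.0, y ≈ -33.8 km.
Check against Station 1 (with the unrounded x, y): √((x − 65.2)²+(y − 50.4)²) = 100.14 ≈ 100.14 km. ✓

(11.0, -33.8)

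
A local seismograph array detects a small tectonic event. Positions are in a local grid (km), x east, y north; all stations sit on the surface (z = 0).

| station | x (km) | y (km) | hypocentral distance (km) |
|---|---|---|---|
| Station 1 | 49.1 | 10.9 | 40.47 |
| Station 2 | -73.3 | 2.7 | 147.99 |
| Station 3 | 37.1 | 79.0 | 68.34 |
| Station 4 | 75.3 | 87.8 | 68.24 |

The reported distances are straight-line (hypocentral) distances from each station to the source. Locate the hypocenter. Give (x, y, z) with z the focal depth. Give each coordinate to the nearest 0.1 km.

Each station gives a sphere (x−x_i)² + (y−y_i)² + z² = d_i² (stations at z=0).
Subtracting the Station 1 sphere from Station 2 and Station 3: z² cancels, leaving linear equations in x and y:
-244.8 x − 16.4 y = -17412.66
-24.0 x + 136.2 y = 2055.26
Solving: x ≈ 69.301, y ≈ 27.302 km (keep extra digits for the depth step; rounded: 69.3, 27.3).
Then from the Station 1 sphere: z² = 40.47² − (x − 49.1)² − (y − 10.9)² with x = 69.301, y = 27.302, so z ≈ 30.995 ≈ 31.0 km.

x ≈ 69.3 km, y ≈ 27.3 km, depth ≈ 31.0 km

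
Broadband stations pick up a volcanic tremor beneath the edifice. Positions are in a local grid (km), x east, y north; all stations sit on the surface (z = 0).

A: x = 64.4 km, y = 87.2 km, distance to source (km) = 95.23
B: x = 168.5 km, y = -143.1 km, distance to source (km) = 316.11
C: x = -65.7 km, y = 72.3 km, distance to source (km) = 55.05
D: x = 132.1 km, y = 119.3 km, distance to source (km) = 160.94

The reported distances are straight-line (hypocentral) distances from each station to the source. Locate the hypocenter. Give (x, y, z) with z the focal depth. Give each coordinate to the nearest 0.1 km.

Each station gives a sphere (x−x_i)² + (y−y_i)² + z² = d_i² (stations at z=0).
Subtracting the A sphere from B and C: z² cancels, leaving linear equations in x and y:
208.2 x − 460.6 y = -53738.12
-260.2 x − 29.8 y = 3830.83
Solving: x ≈ -26.702, y ≈ 104.600 km (keep extra digits for the depth step; rounded: -26.7, 104.6).
Then from the A sphere: z² = 95.23² − (x − 64.4)² − (y − 87.2)² with x = -26.702, y = 104.600, so z ≈ 21.597 ≈ 21.6 km.

x ≈ -26.7 km, y ≈ 104.6 km, depth ≈ 21.6 km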